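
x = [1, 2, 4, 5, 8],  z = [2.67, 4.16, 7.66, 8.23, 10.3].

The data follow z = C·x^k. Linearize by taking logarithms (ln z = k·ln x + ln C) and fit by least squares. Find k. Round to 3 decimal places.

With ln zᵢ as the transformed response and ln xᵢ as the regressor:
AᵀA = [[9.3166, 5.7683]; [5.7683, 5]], rhs = [12.0525, 8.8835]ᵀ  (here Σln x = 5.7683, Σ(ln x)² = 9.3166, Σln z = 8.8835, Σln x·ln z = 12.0525).
Solving (det = 13.3096): k = 0.67766, ln C = 0.99491.

k = 0.678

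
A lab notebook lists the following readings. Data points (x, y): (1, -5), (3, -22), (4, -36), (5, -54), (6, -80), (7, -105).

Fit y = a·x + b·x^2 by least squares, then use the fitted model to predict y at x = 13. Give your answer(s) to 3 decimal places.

ŷ = -347.872

Compute the Gram sums: Σx·x = 136, Σx·x^2 = 776, Σx^2·x^2 = 4660.
Moment sums: Σx·y = -1700, Σx^2·y = -10154.
So MᵀM·[a, b]ᵀ = Mᵀy: [[136, 776]; [776, 4660]]·[a, b]ᵀ = [-1700, -10154]ᵀ.
Δ = 136·4660 − 776² = 31584.
a = ((-1700)·4660 − 776·(-10154))/31584 = -1328/987; b = (136·(-10154) − 776·(-1700))/31584 = -3859/1974.
At x = 13: ŷ = (-1328/987)·(13) + (-3859/1974)·(169) = -686699/1974.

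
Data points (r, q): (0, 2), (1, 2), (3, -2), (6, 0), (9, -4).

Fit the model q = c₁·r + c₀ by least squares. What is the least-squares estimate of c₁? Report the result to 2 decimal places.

c₁ = -0.59

Setting ∂/∂c₁ … = 0 gives: 127·c₁ + 19·c₀ = -40;  19·c₁ + 5·c₀ = -2.
Δ = 127·5 − 19² = 274.
c₁ = ((-40)·5 − 19·(-2))/274 = -81/137; c₀ = (127·(-2) − 19·(-40))/274 = 253/137.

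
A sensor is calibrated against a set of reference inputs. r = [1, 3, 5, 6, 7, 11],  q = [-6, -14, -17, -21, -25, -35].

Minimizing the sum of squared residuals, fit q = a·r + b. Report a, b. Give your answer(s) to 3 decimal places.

a = -2.857, b = -3.952

Sums needed: Σr·r = 241, Σr = 33, Σ1 = 6.
Right-hand side: Σr·q = -819, Σq = -118.
Normal equations: [[241, 33]; [33, 6]]·[a, b]ᵀ = [-819, -118]ᵀ.
Determinant 241·6 − 33² = 357.
a = ((-819)·6 − 33·(-118))/357 = -20/7; b = (241·(-118) − 33·(-819))/357 = -83/21.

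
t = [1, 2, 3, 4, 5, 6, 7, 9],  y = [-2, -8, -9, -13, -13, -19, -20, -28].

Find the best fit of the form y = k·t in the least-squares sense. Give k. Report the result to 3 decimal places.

k = -3.023

Setting ∂/∂k … = 0 gives: 221·k = -668.
k = (-668)/221 = -3.02262.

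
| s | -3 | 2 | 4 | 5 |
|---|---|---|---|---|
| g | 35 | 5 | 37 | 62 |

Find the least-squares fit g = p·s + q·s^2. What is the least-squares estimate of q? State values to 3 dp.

Entries of AᵀA: Σs·s = 54, Σs·s^2 = 170, Σs^2·s^2 = 978.
And Σs·g = 363, Σs^2·g = 2477.
Normal equations: [[54, 170]; [170, 978]]·[p, q]ᵀ = [363, 2477]ᵀ.
Δ = 54·978 − 170² = 23912.
p = (363·978 − 170·2477)/23912 = -16519/5978; q = (54·2477 − 170·363)/23912 = 9006/2989.

q = 3.013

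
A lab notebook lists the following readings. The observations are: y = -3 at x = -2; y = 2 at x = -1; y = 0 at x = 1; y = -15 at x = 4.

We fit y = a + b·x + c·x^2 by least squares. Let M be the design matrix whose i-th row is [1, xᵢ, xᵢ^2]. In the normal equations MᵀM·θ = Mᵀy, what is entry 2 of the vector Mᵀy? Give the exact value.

Entry 2 ↔ basis x, so (Mᵀy)_{2} = Σᵢ (x)·yᵢ = (-2)·(-3) + (-1)·(2) + (1)·(0) + (4)·(-15) = -56.

-56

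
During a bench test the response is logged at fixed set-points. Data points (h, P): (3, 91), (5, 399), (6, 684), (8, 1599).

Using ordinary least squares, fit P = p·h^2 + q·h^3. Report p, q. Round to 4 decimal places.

p = 1.0142, q = 2.9962

Forming MᵀM = [[6098, 43912]; [43912, 325154]] and MᵀP = [137754, 1018764]ᵀ gives MᵀM·[p, q]ᵀ = MᵀP.
det = 6098·325154 − 43912² = 54525348.
p = (137754·325154 − 43912·1018764)/54525348 = 1536093/1514593; q = (6098·1018764 − 43912·137754)/54525348 = 4538034/1514593.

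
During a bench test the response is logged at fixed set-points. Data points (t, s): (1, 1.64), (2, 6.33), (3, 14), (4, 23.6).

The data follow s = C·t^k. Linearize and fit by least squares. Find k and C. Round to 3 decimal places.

With ln sᵢ as the transformed response and ln tᵢ as the regressor:
Over the data: Σln t = 3.1781, Σ(ln t)² = 3.6092, Σln s = 8.1403, Σln t·ln s = 8.5608.
Normal system: [[3.6092, 3.1781]; [3.1781, 4]]·[k, ln C]ᵀ = [8.5608, 8.1403]ᵀ.
Slope k = (n·Σln t·ln s − Σln t·Σln s)/(n·Σ(ln t)² − (Σln t)²) = (4·8.5608 − 3.1781·8.1403)/4.3368 = 1.93063; ln C = (Σln s − k·Σln t)/n = 0.50116, so C = exp(0.50116) = 1.65064.

k = 1.931, C = 1.651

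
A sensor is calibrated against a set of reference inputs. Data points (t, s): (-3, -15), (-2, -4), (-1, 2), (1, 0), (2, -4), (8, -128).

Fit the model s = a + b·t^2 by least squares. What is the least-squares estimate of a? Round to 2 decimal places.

Forming XᵀX = [[6, 83]; [83, 4211]] and Xᵀs = [-149, -8357]ᵀ gives XᵀX·[a, b]ᵀ = Xᵀs.
Determinant 6·4211 − 83² = 18377.
a = ((-149)·4211 − 83·(-8357))/18377 = 66192/18377; b = (6·(-8357) − 83·(-149))/18377 = -37775/18377.

a = 3.60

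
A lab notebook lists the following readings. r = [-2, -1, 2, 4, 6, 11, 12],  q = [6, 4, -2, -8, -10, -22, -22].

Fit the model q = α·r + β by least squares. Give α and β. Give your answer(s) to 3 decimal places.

α = -2.065, β = 1.727

Entries of MᵀM: Σr·r = 326, Σr = 32, Σ1 = 7.
And Σr·q = -618, Σq = -54.
Determinant 326·7 − 32² = 1258.
α = ((-618)·7 − 32·(-54))/1258 = -1299/629; β = (326·(-54) − 32·(-618))/1258 = 1086/629.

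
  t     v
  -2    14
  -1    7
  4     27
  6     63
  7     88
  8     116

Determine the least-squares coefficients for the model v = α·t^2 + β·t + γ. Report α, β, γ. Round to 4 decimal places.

AᵀA·[α, β, γ]ᵀ = Aᵀv reads: 8066·α + 1126·β + 170·γ = 14499;  1126·α + 170·β + 22·γ = 1995;  170·α + 22·β + 6·γ = 315.
Row-reducing yields α = 9463/4700, β = -9053/4700, γ = 5913/2350.

α = 2.0134, β = -1.9262, γ = 2.5162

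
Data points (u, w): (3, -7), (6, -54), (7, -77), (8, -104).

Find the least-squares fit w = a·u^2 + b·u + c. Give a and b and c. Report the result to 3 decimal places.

a = -1.873, b = 1.210, c = 6.221

Entries of AᵀA: Σu^2·u^2 = 7874, Σu^2·u = 1098, Σu^2 = 158, Σu·u = 158, Σu = 24, Σ1 = 4.
For Aᵀw: Σu^2·w = -12436, Σu·w = -1716, Σw = -242.
Row-reducing yields a = -339/181, b = 219/181, c = 1126/181.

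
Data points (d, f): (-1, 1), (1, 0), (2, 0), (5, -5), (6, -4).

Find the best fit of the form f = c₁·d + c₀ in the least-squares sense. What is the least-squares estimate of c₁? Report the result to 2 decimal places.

The normal system MᵀM·[c₁, c₀]ᵀ = Mᵀf is [[67, 13]; [13, 5]]·[c₁, c₀]ᵀ = [-50, -8]ᵀ.
det = 67·5 − 13² = 166.
c₁ = ((-50)·5 − 13·(-8))/166 = -73/83; c₀ = (67·(-8) − 13·(-50))/166 = 57/83.

c₁ = -0.88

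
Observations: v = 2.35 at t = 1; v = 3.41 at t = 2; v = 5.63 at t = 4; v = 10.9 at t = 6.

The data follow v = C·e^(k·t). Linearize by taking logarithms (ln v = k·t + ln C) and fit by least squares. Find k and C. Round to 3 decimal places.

Taking logs, ln v = k·t + ln C, so regress ln v on t.
Σt = 13.0000, Σ(t)² = 57.0000, Σln v = 6.1980, Σt·ln v = 24.5529.
Equations: 57.0000·k + 13.0000·ln C = 24.5529;  13.0000·k + 4·ln C = 6.1980.
Slope k = (n·Σt·ln v − Σt·Σln v)/(n·Σ(t)² − (Σt)²) = (4·24.5529 − 13.0000·6.1980)/59.0000 = 0.29894; ln C = (Σln v − k·Σt)/n = 0.57795, so C = exp(0.57795) = 1.78238.

k = 0.299, C = 1.782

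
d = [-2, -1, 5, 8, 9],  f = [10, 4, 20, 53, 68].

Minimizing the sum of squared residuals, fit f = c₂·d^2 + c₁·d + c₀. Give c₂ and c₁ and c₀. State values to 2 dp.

The normal system AᵀA·[c₂, c₁, c₀]ᵀ = Aᵀf is [[11299, 1357, 175]; [1357, 175, 19]; [175, 19, 5]]·[c₂, c₁, c₀]ᵀ = [9444, 1112, 155]ᵀ.
Inverting the 3×3 Gram matrix, [c₂, c₁, c₀]ᵀ = [128093/132558, -187865/132558, 56655/22093]ᵀ.

c₂ = 0.97, c₁ = -1.42, c₀ = 2.56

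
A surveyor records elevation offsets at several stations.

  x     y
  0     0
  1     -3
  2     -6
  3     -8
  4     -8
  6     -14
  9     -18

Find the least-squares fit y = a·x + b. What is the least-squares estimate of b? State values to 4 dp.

Forming MᵀM = [[147, 25]; [25, 7]] and Mᵀy = [-317, -57]ᵀ gives MᵀM·[a, b]ᵀ = Mᵀy.
Determinant 147·7 − 25² = 404.
a = ((-317)·7 − 25·(-57))/404 = -397/202; b = (147·(-57) − 25·(-317))/404 = -227/202.

b = -1.1238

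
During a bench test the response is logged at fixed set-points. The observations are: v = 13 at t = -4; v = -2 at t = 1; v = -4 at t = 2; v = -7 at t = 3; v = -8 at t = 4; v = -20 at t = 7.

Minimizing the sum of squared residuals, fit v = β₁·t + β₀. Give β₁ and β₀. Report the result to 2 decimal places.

β₁ = -2.91, β₀ = 1.63

From the data, Σt·t = 95, Σt = 13, Σ1 = 6.
And Σt·v = -255, Σv = -28.
So XᵀX·[β₁, β₀]ᵀ = Xᵀv: [[95, 13]; [13, 6]]·[β₁, β₀]ᵀ = [-255, -28]ᵀ.
det = 95·6 − 13² = 401.
β₁ = ((-255)·6 − 13·(-28))/401 = -1166/401; β₀ = (95·(-28) − 13·(-255))/401 = 655/401.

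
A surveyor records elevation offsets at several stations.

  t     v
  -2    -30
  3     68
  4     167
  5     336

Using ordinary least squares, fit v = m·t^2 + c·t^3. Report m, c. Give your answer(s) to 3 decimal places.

AᵀA·[m, c]ᵀ = Aᵀv reads: 978·m + 4360·c = 11564;  4360·m + 20514·c = 54764.
(Σt^2·t^2 = 978, Σt^2·t^3 = 4360, Σt^3·t^3 = 20514, Σt^2·v = 11564, Σt^3·v = 54764.)
Δ = 978·20514 − 4360² = 1053092.
m = (11564·20514 − 4360·54764)/1053092 = -386786/263273; c = (978·54764 − 4360·11564)/1053092 = 785038/263273.

m = -1.469, c = 2.982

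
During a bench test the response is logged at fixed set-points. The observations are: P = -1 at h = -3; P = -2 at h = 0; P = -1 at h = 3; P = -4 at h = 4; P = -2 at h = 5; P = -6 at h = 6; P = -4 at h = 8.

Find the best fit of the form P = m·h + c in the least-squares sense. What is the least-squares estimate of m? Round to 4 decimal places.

m = -0.3390

Forming XᵀX = [[159, 23]; [23, 7]] and XᵀP = [-94, -20]ᵀ gives XᵀX·[m, c]ᵀ = XᵀP.
Eliminating c: 7·(row 1) − 23·(row 2) gives 584·m = 7·(-94) − 23·(-20) = -198, so m = -99/292.
Then c = ((-20) − 23·(-99/292))/7 = -509/292.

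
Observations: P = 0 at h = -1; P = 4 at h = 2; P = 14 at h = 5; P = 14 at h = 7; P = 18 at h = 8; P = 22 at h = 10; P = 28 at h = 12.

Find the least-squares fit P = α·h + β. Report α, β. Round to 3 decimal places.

α = 2.130, β = 1.200

Setting ∂/∂α … = 0 gives: 387·α + 43·β = 876;  43·α + 7·β = 100.
(Σh·h = 387, Σh = 43, Σ1 = 7, Σh·P = 876, ΣP = 100.)
Eliminating β: 7·(row 1) − 43·(row 2) gives 860·α = 7·876 − 43·100 = 1832, so α = 458/215.
Then β = (100 − 43·(458/215))/7 = 6/5.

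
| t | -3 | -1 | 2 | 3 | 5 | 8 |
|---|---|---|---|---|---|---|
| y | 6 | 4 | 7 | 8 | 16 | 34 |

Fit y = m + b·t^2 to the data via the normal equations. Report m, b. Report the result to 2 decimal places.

m = 3.64, b = 0.47

The normal equations are: 6·m + 112·b = 75;  112·m + 4900·b = 2734.
(Σ1 = 6, Σt^2 = 112, Σt^2·t^2 = 4900, Σy = 75, Σt^2·y = 2734.)
Δ = 6·4900 − 112² = 16856.
m = (75·4900 − 112·2734)/16856 = 2189/602; b = (6·2734 − 112·75)/16856 = 2001/4214.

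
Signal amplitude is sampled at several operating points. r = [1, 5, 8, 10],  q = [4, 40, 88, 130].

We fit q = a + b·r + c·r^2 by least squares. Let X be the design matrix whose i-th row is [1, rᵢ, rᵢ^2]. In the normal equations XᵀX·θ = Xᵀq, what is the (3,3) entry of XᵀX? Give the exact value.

14722

Row 3 ↔ basis r^2, column 3 ↔ basis r^2, so (XᵀX)_{3,3} = Σᵢ (r^2)·(r^2) = (1)·(1) + (25)·(25) + (64)·(64) + (100)·(100) = 14722.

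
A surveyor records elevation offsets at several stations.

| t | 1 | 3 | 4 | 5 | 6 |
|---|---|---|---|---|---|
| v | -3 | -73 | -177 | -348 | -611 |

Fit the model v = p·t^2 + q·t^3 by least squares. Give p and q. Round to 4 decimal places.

Setting ∂/∂p … = 0 gives: 2259·p + 12169·q = -34188;  12169·p + 67107·q = -188778.
(Σt^2·t^2 = 2259, Σt^2·t^3 = 12169, Σt^3·t^3 = 67107, Σt^2·v = -34188, Σt^3·v = -188778.)
Δ = 2259·67107 − 12169² = 3510152.
p = ((-34188)·67107 − 12169·(-188778))/3510152 = 1492683/1755076; q = (2259·(-188778) − 12169·(-34188))/3510152 = -5207865/1755076.

p = 0.8505, q = -2.9673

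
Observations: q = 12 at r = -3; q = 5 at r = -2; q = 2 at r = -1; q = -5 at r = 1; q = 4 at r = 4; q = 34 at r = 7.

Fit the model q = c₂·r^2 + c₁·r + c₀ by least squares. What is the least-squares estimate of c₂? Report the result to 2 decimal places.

c₂ = 1.07

Sums needed: Σr^2·r^2 = 2756, Σr^2·r = 372, Σr^2 = 80, Σr·r = 80, Σr = 6, Σ1 = 6.
And Σr^2·q = 1855, Σr·q = 201, Σq = 52.
So AᵀA·[c₂, c₁, c₀]ᵀ = Aᵀq: [[2756, 372, 80]; [372, 80, 6]; [80, 6, 6]]·[c₂, c₁, c₀]ᵀ = [1855, 201, 52]ᵀ.
Solving the 3×3 system (Gaussian elimination) gives c₂ = 63683/59620, c₁ = -32811/14905, c₀ = -50289/14905.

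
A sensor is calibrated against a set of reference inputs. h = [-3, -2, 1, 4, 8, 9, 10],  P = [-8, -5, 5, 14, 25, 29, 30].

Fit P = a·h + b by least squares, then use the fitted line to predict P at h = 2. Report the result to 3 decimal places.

P̂ = 7.326

Sums needed: Σh·h = 275, Σh = 27, Σ1 = 7.
Moment sums: Σh·P = 856, ΣP = 90.
So MᵀM·[a, b]ᵀ = MᵀP: [[275, 27]; [27, 7]]·[a, b]ᵀ = [856, 90]ᵀ.
Eliminating b: 7·(row 1) − 27·(row 2) gives 1196·a = 7·856 − 27·90 = 3562, so a = 137/46.
Then b = (90 − 27·(137/46))/7 = 63/46.
At h = 2: P̂ = (137/46)·(2) + (63/46)·(1) = 337/46.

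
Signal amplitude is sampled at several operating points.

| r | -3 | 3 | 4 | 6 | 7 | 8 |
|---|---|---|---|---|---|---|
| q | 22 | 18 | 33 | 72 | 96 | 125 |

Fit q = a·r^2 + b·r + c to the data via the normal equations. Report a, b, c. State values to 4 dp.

a = 1.9763, b = -0.4713, c = 2.6880

The normal equations are: 8211·a + 1135·b + 183·c = 16184;  1135·a + 183·b + 25·c = 2224;  183·a + 25·b + 6·c = 366.
Solving the 3×3 system (Gaussian elimination) gives a = 203167/102804, b = -16151/34268, c = 138169/51402.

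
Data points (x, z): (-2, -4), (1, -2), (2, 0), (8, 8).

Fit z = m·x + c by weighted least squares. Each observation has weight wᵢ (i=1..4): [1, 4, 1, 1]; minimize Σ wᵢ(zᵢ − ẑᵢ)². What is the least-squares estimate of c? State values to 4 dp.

The normal system MᵀWM·[m, c]ᵀ = MᵀWz is [[76, 12]; [12, 7]]·[m, c]ᵀ = [64, -4]ᵀ.
Eliminating c: 7·(row 1) − 12·(row 2) gives 388·m = 7·64 − 12·(-4) = 496, so m = 124/97.
Then c = ((-4) − 12·(124/97))/7 = -268/97.

c = -2.7629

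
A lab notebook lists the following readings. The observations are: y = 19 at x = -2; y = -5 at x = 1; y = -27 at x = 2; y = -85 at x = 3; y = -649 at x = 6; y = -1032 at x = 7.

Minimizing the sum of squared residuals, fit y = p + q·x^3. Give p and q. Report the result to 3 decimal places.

The normal system AᵀA·[p, q]ᵀ = Aᵀy is [[6, 587]; [587, 165163]]·[p, q]ᵀ = [-1779, -496828]ᵀ.
Eliminating q: 165163·(row 1) − 587·(row 2) gives 646409·p = 165163·(-1779) − 587·(-496828) = -2186941, so p = -2186941/646409.
Then q = ((-496828) − 587·(-2186941/646409))/165163 = -1936695/646409.

p = -3.383, q = -2.996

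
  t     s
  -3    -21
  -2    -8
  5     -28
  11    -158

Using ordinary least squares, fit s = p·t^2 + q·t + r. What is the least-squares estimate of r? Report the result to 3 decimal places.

r = -0.149

Normal-equation sums: Σt^2·t^2 = 15363, Σt^2·t = 1421, Σt^2 = 159, Σt·t = 159, Σt = 11, Σ1 = 4.
Right-hand side: Σt^2·s = -20039, Σt·s = -1799, Σs = -215.
AᵀA·[p, q, r]ᵀ = Aᵀs becomes [[15363, 1421, 159]; [1421, 159, 11]; [159, 11, 4]]·[p, q, r]ᵀ = [-20039, -1799, -215]ᵀ.
Row-reducing yields p = -16661/11228, q = 109889/56140, r = -4173/28070.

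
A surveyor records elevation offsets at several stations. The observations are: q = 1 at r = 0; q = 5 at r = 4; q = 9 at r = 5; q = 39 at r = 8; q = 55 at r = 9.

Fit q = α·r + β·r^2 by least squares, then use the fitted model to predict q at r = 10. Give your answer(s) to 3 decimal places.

q̂ = 70.340

Entries of AᵀA: Σr·r = 186, Σr·r^2 = 1430, Σr^2·r^2 = 11538.
Moment sums: Σr·q = 872, Σr^2·q = 7256.
Eliminating β: 11538·(row 1) − 1430·(row 2) gives 101168·α = 11538·872 − 1430·7256 = -314944, so α = -19684/6323.
Then β = (7256 − 1430·(-19684/6323))/11538 = 6416/6323.
At r = 10: q̂ = (-19684/6323)·(10) + (6416/6323)·(100) = 444760/6323.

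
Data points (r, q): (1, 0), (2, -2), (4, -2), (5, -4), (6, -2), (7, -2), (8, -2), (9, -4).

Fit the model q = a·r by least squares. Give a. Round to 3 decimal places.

a = -0.399

AᵀA·[a]ᵀ = Aᵀq reads: 276·a = -110.
a = (-110)/276 = -0.398551.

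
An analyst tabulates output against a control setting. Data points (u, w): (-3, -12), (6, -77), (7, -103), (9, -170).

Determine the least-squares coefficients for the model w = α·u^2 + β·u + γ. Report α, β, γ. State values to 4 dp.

From the data, Σu^2·u^2 = 10339, Σu^2·u = 1261, Σu^2 = 175, Σu·u = 175, Σu = 19, Σ1 = 4.
Right-hand side: Σu^2·w = -21697, Σu·w = -2677, Σw = -362.
MᵀM·[α, β, γ]ᵀ = Mᵀw becomes [[10339, 1261, 175]; [1261, 175, 19]; [175, 19, 4]]·[α, β, γ]ᵀ = [-21697, -2677, -362]ᵀ.
Inverting the 3×3 Gram matrix, [α, β, γ]ᵀ = [-28369/14226, -16871/14226, 5638/2371]ᵀ.

α = -1.9942, β = -1.1859, γ = 2.3779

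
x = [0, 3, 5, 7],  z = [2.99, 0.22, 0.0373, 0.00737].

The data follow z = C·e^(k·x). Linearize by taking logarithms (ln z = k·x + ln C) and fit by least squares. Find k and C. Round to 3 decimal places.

Taking logs, ln z = k·x + ln C, so regress ln z on x.
AᵀA = [[83.0000, 15.0000]; [15.0000, 4]], rhs = [-55.3586, -8.6180]ᵀ  (here Σx = 15.0000, Σ(x)² = 83.0000, Σln z = -8.6180, Σx·ln z = -55.3586).
Δ = 83.0000·4 − (15.0000)² = 107.0000; k = (-55.3586·4 − 15.0000·-8.6180)/107.0000 = -0.86135, ln C = (83.0000·-8.6180 − 15.0000·-55.3586)/107.0000 = 1.07559, so C = exp(1.07559) = 2.93172.

k = -0.861, C = 2.932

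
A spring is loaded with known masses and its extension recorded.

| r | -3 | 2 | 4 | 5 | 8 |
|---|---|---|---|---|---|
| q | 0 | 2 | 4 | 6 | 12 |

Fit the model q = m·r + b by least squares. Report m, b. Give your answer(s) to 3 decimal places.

m = 1.036, b = 1.485

The normal system MᵀM·[m, b]ᵀ = Mᵀq is [[118, 16]; [16, 5]]·[m, b]ᵀ = [146, 24]ᵀ.
Δ = 118·5 − 16² = 334.
m = (146·5 − 16·24)/334 = 173/167; b = (118·24 − 16·146)/334 = 248/167.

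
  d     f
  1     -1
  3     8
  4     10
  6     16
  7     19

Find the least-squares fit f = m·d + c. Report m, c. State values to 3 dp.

Sums needed: Σd·d = 111, Σd = 21, Σ1 = 5.
For Xᵀf: Σd·f = 292, Σf = 52.
So XᵀX·[m, c]ᵀ = Xᵀf: [[111, 21]; [21, 5]]·[m, c]ᵀ = [292, 52]ᵀ.
Determinant 111·5 − 21² = 114.
m = (292·5 − 21·52)/114 = 184/57; c = (111·52 − 21·292)/114 = -60/19.

m = 3.228, c = -3.158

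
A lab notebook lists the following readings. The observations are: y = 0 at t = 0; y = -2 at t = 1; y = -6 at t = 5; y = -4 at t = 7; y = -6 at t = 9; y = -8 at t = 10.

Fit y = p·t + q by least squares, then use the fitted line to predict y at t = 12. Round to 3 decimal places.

ŷ = -8.656

Forming MᵀM = [[256, 32]; [32, 6]] and Mᵀy = [-194, -26]ᵀ gives MᵀM·[p, q]ᵀ = Mᵀy.
Δ = 256·6 − 32² = 512.
p = ((-194)·6 − 32·(-26))/512 = -83/128; q = (256·(-26) − 32·(-194))/512 = -7/8.
At t = 12: ŷ = (-83/128)·(12) + (-7/8)·(1) = -277/32.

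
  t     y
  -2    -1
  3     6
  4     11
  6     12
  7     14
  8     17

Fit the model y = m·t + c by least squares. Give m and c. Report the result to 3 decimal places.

Compute the Gram sums: Σt·t = 178, Σt = 26, Σ1 = 6.
And Σt·y = 370, Σy = 59.
Δ = 178·6 − 26² = 392.
m = (370·6 − 26·59)/392 = 7/4; c = (178·59 − 26·370)/392 = 9/4.

m = 1.750, c = 2.250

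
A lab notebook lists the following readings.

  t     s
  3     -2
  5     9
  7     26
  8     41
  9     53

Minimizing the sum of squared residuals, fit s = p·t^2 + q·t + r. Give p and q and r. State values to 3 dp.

p = 0.975, q = -2.449, r = -3.409

Entries of MᵀM: Σt^2·t^2 = 13764, Σt^2·t = 1736, Σt^2 = 228, Σt·t = 228, Σt = 32, Σ1 = 5.
Right-hand side: Σt^2·s = 8398, Σt·s = 1026, Σs = 127.
Normal equations: [[13764, 1736, 228]; [1736, 228, 32]; [228, 32, 5]]·[p, q, r]ᵀ = [8398, 1026, 127]ᵀ.
Solving the 3×3 system (Gaussian elimination) gives p = 915/938, q = -2297/938, r = -1599/469.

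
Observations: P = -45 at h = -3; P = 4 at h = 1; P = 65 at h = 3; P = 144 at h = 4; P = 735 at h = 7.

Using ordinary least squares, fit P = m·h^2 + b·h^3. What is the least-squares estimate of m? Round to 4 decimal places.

m = 1.0462

With design matrix M, MᵀM = [[2820, 17832]; [17832, 123204]] and MᵀP = [38503, 264295]ᵀ.
det = 2820·123204 − 17832² = 29455056.
m = (38503·123204 − 17832·264295)/29455056 = 855977/818196; b = (2820·264295 − 17832·38503)/29455056 = 543763/272732.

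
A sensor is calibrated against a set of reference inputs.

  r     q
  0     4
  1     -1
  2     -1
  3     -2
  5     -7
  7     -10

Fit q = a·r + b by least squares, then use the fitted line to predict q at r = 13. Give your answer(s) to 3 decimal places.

The normal equations are: 88·a + 18·b = -114;  18·a + 6·b = -17.
(Σr·r = 88, Σr = 18, Σ1 = 6, Σr·q = -114, Σq = -17.)
Determinant 88·6 − 18² = 204.
a = ((-114)·6 − 18·(-17))/204 = -63/34; b = (88·(-17) − 18·(-114))/204 = 139/51.
At r = 13: q̂ = (-63/34)·(13) + (139/51)·(1) = -2179/102.

q̂ = -21.363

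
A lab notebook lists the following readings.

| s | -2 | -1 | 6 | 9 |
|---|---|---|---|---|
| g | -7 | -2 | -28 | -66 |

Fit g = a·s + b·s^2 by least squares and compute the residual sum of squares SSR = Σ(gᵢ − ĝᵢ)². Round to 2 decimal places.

SSR = 1.59

From the data, Σs·s = 122, Σs·s^2 = 936, Σs^2·s^2 = 7874.
For Aᵀg: Σs·g = -746, Σs^2·g = -6384.
So AᵀA·[a, b]ᵀ = Aᵀg: [[122, 936]; [936, 7874]]·[a, b]ᵀ = [-746, -6384]ᵀ.
det = 122·7874 − 936² = 84532.
a = ((-746)·7874 − 936·(-6384))/84532 = 25355/21133; b = (122·(-6384) − 936·(-746))/84532 = -20148/21133.
Residuals: -16629/21133, 3237/21133, -18526/21133, 9015/21133; SSR = 33667/21133.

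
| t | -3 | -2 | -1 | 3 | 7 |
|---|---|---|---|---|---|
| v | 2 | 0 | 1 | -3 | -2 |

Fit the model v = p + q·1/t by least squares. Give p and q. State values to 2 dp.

p = -1.24, q = -3.11

Compute the Gram sums: Σ1 = 5, Σ1/t = -19/14, Σ1/t·1/t = 2633/1764.
For Xᵀv: Σv = -2, Σ1/t·v = -62/21.
So XᵀX·[p, q]ᵀ = Xᵀv: [[5, -19/14]; [-19/14, 2633/1764]]·[p, q]ᵀ = [-2, -62/21]ᵀ.
det = 5·(2633/1764) − (-19/14)² = 2479/441.
p = ((-2)·(2633/1764) − (-19/14)·(-62/21))/(2479/441) = -6167/4958; q = (5·(-62/21) − (-19/14)·(-2))/(2479/441) = -7707/2479.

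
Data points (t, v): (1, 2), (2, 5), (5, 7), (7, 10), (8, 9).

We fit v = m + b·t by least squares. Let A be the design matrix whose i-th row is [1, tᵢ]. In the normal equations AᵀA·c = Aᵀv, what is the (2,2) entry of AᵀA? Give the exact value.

143

Row 2 ↔ basis t, column 2 ↔ basis t, so (AᵀA)_{2,2} = Σᵢ (t)·(t) = (1)·(1) + (2)·(2) + (5)·(5) + (7)·(7) + (8)·(8) = 143.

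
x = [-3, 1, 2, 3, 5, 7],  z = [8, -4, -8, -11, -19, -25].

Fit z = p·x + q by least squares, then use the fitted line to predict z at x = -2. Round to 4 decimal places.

Sums needed: Σx·x = 97, Σx = 15, Σ1 = 6.
Right-hand side: Σx·z = -347, Σz = -59.
So MᵀM·[p, q]ᵀ = Mᵀz: [[97, 15]; [15, 6]]·[p, q]ᵀ = [-347, -59]ᵀ.
Δ = 97·6 − 15² = 357.
p = ((-347)·6 − 15·(-59))/357 = -57/17; q = (97·(-59) − 15·(-347))/357 = -74/51.
At x = -2: ẑ = (-57/17)·(-2) + (-74/51)·(1) = 268/51.

ẑ = 5.2549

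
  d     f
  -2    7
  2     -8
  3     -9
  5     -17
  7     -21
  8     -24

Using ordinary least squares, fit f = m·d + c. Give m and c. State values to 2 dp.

Forming AᵀA = [[155, 23]; [23, 6]] and Aᵀf = [-481, -72]ᵀ gives AᵀA·[m, c]ᵀ = Aᵀf.
det = 155·6 − 23² = 401.
m = ((-481)·6 − 23·(-72))/401 = -1230/401; c = (155·(-72) − 23·(-481))/401 = -97/401.

m = -3.07, c = -0.24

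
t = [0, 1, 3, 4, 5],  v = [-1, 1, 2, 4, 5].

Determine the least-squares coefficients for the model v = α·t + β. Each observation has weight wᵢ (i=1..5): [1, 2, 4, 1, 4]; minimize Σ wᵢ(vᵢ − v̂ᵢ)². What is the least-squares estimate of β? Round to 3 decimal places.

MᵀWM·[α, β]ᵀ = MᵀWv reads: 154·α + 38·β = 142;  38·α + 12·β = 33.
Determinant 154·12 − 38² = 404.
α = (142·12 − 38·33)/404 = 225/202; β = (154·33 − 38·142)/404 = -157/202.

β = -0.777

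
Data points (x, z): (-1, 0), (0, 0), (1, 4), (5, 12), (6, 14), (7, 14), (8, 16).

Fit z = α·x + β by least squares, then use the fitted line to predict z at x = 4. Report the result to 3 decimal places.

Setting ∂/∂α … = 0 gives: 176·α + 26·β = 374;  26·α + 7·β = 60.
(Σx·x = 176, Σx = 26, Σ1 = 7, Σx·z = 374, Σz = 60.)
det = 176·7 − 26² = 556.
α = (374·7 − 26·60)/556 = 529/278; β = (176·60 − 26·374)/556 = 209/139.
At x = 4: ẑ = (529/278)·(4) + (209/139)·(1) = 1267/139.

ẑ = 9.115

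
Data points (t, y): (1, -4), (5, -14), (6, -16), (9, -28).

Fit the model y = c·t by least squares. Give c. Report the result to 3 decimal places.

The normal system AᵀA·[c]ᵀ = Aᵀy is [[143]]·[c]ᵀ = [-422]ᵀ.
Hence c = -422 / 143 ≈ -2.95105.

c = -2.951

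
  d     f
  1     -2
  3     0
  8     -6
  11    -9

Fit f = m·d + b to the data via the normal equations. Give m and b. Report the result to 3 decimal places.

The normal equations are: 195·m + 23·b = -149;  23·m + 4·b = -17.
(Σd·d = 195, Σd = 23, Σ1 = 4, Σd·f = -149, Σf = -17.)
Determinant 195·4 − 23² = 251.
m = ((-149)·4 − 23·(-17))/251 = -205/251; b = (195·(-17) − 23·(-149))/251 = 112/251.

m = -0.817, b = 0.446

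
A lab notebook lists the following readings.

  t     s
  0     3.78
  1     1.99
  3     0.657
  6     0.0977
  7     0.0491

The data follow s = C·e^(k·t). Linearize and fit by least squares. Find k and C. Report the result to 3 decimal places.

With ln sᵢ as the transformed response and tᵢ as the regressor:
AᵀA = [[95.0000, 17.0000]; [17.0000, 5]], rhs = [-35.6245, -3.7420]ᵀ  (here Σt = 17.0000, Σ(t)² = 95.0000, Σln s = -3.7420, Σt·ln s = -35.6245).
Slope k = (n·Σt·ln s − Σt·Σln s)/(n·Σ(t)² − (Σt)²) = (5·-35.6245 − 17.0000·-3.7420)/186.0000 = -0.61564; ln C = (Σln s − k·Σt)/n = 1.34478, so C = exp(1.34478) = 3.83735.

k = -0.616, C = 3.837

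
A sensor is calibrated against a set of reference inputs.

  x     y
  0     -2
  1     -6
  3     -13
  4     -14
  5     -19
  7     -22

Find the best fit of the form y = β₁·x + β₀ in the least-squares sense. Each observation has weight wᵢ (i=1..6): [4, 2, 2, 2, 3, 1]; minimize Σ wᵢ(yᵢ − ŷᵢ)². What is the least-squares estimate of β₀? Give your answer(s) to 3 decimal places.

β₀ = -2.520

Setting ∂/∂β₁ … = 0 gives: 176·β₁ + 38·β₀ = -641;  38·β₁ + 14·β₀ = -153.
Eliminating β₀: 14·(row 1) − 38·(row 2) gives 1020·β₁ = 14·(-641) − 38·(-153) = -3160, so β₁ = -158/51.
Then β₀ = ((-153) − 38·(-158/51))/14 = -257/102.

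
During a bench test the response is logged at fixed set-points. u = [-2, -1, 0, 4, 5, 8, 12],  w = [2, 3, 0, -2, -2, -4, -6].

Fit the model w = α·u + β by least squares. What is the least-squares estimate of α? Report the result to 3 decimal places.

Setting ∂/∂α … = 0 gives: 254·α + 26·β = -129;  26·α + 7·β = -9.
(Σu·u = 254, Σu = 26, Σ1 = 7, Σu·w = -129, Σw = -9.)
Δ = 254·7 − 26² = 1102.
α = ((-129)·7 − 26·(-9))/1102 = -669/1102; β = (254·(-9) − 26·(-129))/1102 = 534/551.

α = -0.607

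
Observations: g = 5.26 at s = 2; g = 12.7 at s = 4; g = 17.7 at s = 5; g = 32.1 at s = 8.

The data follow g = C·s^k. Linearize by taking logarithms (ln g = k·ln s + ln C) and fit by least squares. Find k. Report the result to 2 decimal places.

k = 1.31

Taking logs, ln g = k·ln s + ln C, so regress ln g on ln s.
Σln s = 5.7683, Σ(ln s)² = 9.3166, Σln g = 10.5442, Σln s·ln g = 16.5122.
Equations: 9.3166·k + 5.7683·ln C = 16.5122;  5.7683·k + 4·ln C = 10.5442.
Δ = 9.3166·4 − (5.7683)² = 3.9930; k = (16.5122·4 − 5.7683·10.5442)/3.9930 = 1.30900, ln C = (9.3166·10.5442 − 5.7683·16.5122)/3.9930 = 0.74835.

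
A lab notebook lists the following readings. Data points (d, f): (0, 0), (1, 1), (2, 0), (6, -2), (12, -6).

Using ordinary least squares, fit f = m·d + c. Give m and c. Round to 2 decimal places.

Normal-equation sums: Σd·d = 185, Σd = 21, Σ1 = 5.
For Mᵀf: Σd·f = -83, Σf = -7.
Normal equations: [[185, 21]; [21, 5]]·[m, c]ᵀ = [-83, -7]ᵀ.
Determinant 185·5 − 21² = 484.
m = ((-83)·5 − 21·(-7))/484 = -67/121; c = (185·(-7) − 21·(-83))/484 = 112/121.

m = -0.55, c = 0.93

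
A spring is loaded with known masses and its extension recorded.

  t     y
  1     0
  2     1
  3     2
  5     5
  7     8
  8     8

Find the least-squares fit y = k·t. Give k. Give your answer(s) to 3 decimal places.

k = 1.007

Compute the Gram sums: Σt·t = 152.
Right-hand side: Σt·y = 153.
So MᵀM·[k]ᵀ = Mᵀy: [[152]]·[k]ᵀ = [153]ᵀ.
k = 153/152 = 1.00658.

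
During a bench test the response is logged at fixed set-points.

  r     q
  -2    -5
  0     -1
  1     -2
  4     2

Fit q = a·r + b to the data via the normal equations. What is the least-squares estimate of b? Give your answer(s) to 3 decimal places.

b = -2.320

Compute the Gram sums: Σr·r = 21, Σr = 3, Σ1 = 4.
For Xᵀq: Σr·q = 16, Σq = -6.
Δ = 21·4 − 3² = 75.
a = (16·4 − 3·(-6))/75 = 82/75; b = (21·(-6) − 3·16)/75 = -58/25.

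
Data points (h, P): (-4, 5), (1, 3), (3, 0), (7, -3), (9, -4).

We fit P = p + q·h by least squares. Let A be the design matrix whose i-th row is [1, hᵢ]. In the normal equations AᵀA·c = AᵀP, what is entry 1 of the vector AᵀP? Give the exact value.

1

Entry 1 ↔ basis 1, so (AᵀP)_{1} = Σᵢ Pᵢ = (1)·(5) + (1)·(3) + (1)·(0) + (1)·(-3) + (1)·(-4) = 1.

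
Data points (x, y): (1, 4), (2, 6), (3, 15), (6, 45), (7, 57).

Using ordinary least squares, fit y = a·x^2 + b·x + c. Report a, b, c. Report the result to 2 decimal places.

Sums needed: Σx^2·x^2 = 3795, Σx^2·x = 595, Σx^2 = 99, Σx·x = 99, Σx = 19, Σ1 = 5.
Moment sums: Σx^2·y = 4576, Σx·y = 730, Σy = 127.
Normal equations: [[3795, 595, 99]; [595, 99, 19]; [99, 19, 5]]·[a, b, c]ᵀ = [4576, 730, 127]ᵀ.
Solving the 3×3 system (Gaussian elimination) gives a = 199/232, b = 517/232, c = -3/58.

a = 0.86, b = 2.23, c = -0.05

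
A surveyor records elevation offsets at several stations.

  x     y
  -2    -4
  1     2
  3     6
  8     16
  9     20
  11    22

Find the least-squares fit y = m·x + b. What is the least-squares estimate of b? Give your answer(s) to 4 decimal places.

From the data, Σx·x = 280, Σx = 30, Σ1 = 6.
Moment sums: Σx·y = 578, Σy = 62.
Normal equations: [[280, 30]; [30, 6]]·[m, b]ᵀ = [578, 62]ᵀ.
Δ = 280·6 − 30² = 780.
m = (578·6 − 30·62)/780 = 134/65; b = (280·62 − 30·578)/780 = 1/39.

b = 0.0256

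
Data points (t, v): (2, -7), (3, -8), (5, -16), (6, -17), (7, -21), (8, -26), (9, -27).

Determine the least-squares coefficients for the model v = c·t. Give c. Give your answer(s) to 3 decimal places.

c = -3.052

Setting ∂/∂c … = 0 gives: 268·c = -818.
c = (-818)/268 = -3.05224.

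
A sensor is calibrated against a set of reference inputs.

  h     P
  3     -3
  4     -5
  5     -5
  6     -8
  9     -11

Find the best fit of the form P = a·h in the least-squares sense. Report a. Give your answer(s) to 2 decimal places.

Setting ∂/∂a … = 0 gives: 167·a = -201.
(Σh·h = 167, Σh·P = -201.)
a = (-201)/167 = -1.20359.

a = -1.20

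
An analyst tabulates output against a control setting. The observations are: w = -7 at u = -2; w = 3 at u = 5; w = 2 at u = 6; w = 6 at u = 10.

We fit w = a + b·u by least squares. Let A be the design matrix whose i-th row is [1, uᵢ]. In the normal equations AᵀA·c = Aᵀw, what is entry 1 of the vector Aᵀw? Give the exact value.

Entry 1 ↔ basis 1, so (Aᵀw)_{1} = Σᵢ wᵢ = (1)·(-7) + (1)·(3) + (1)·(2) + (1)·(6) = 4.

4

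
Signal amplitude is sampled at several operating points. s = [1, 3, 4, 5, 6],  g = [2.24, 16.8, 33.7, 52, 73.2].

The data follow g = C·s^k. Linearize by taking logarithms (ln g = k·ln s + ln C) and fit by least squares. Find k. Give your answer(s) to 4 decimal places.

Linearized form: ln g = k·ln s + ln C. From the 5 transformed points,
Σln s = 5.8861, Σ(ln s)² = 8.9295, Σln g = 15.3898, Σln s·ln g = 22.0275.
Equations: 8.9295·k + 5.8861·ln C = 22.0275;  5.8861·k + 5·ln C = 15.3898.
Solving (det = 10.0010): k = 1.95498, ln C = 0.77652.

k = 1.9550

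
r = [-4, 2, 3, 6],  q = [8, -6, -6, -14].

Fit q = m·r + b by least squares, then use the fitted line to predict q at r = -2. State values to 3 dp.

q̂ = 3.640

Normal-equation sums: Σr·r = 65, Σr = 7, Σ1 = 4.
For Aᵀq: Σr·q = -146, Σq = -18.
So AᵀA·[m, b]ᵀ = Aᵀq: [[65, 7]; [7, 4]]·[m, b]ᵀ = [-146, -18]ᵀ.
Determinant 65·4 − 7² = 211.
m = ((-146)·4 − 7·(-18))/211 = -458/211; b = (65·(-18) − 7·(-146))/211 = -148/211.
At r = -2: q̂ = (-458/211)·(-2) + (-148/211)·(1) = 768/211.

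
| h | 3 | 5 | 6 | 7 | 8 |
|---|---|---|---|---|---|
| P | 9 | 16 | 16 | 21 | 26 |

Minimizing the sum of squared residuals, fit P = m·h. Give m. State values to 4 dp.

m = 3.0492

XᵀX·[m]ᵀ = XᵀP reads: 183·m = 558.
m = 558/183 = 3.04918.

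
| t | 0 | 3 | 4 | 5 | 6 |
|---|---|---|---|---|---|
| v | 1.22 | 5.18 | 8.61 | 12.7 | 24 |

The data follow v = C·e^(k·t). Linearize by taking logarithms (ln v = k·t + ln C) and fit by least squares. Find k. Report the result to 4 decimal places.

With ln vᵢ as the transformed response and tᵢ as the regressor:
Σt = 18.0000, Σ(t)² = 86.0000, Σln v = 9.7162, Σt·ln v = 45.3224.
Equations: 86.0000·k + 18.0000·ln C = 45.3224;  18.0000·k + 5·ln C = 9.7162.
Δ = 86.0000·5 − (18.0000)² = 106.0000; k = (45.3224·5 − 18.0000·9.7162)/106.0000 = 0.48792, ln C = (86.0000·9.7162 − 18.0000·45.3224)/106.0000 = 0.18672.

k = 0.4879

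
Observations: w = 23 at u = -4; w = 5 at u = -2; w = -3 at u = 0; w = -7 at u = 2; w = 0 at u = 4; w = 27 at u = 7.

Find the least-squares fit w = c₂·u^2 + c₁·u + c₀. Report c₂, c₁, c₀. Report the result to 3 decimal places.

The normal equations are: 2945·c₂ + 343·c₁ + 89·c₀ = 1683;  343·c₂ + 89·c₁ + 7·c₀ = 73;  89·c₂ + 7·c₁ + 6·c₀ = 45.
(Σu^2·u^2 = 2945, Σu^2·u = 343, Σu^2 = 89, Σu·u = 89, Σu = 7, Σ1 = 6, Σu^2·w = 1683, Σu·w = 73, Σw = 45.)
Inverting the 3×3 Gram matrix, [c₂, c₁, c₀]ᵀ = [2105/2022, -28577/10110, -7826/1685]ᵀ.

c₂ = 1.041, c₁ = -2.827, c₀ = -4.645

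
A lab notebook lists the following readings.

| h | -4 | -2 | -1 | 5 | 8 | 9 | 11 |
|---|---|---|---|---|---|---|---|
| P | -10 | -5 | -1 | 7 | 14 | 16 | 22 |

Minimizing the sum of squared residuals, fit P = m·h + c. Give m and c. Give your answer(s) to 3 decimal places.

AᵀA·[m, c]ᵀ = AᵀP reads: 312·m + 26·c = 584;  26·m + 7·c = 43.
Eliminating c: 7·(row 1) − 26·(row 2) gives 1508·m = 7·584 − 26·43 = 2970, so m = 1485/754.
Then c = (43 − 26·(1485/754))/7 = -34/29.

m = 1.969, c = -1.172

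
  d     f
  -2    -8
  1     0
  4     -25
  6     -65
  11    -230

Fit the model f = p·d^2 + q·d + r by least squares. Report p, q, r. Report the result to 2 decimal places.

p = -2.01, q = 1.02, r = 1.84

Normal-equation sums: Σd^2·d^2 = 16210, Σd^2·d = 1604, Σd^2 = 178, Σd·d = 178, Σd = 20, Σ1 = 5.
And Σd^2·f = -30602, Σd·f = -3004, Σf = -328.
Inverting the 3×3 Gram matrix, [p, q, r]ᵀ = [-143919/71629, 73260/71629, 131614/71629]ᵀ.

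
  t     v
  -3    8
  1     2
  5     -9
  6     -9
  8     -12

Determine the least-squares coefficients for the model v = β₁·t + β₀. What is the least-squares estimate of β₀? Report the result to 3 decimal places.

β₀ = 2.562

The normal system AᵀA·[β₁, β₀]ᵀ = Aᵀv is [[135, 17]; [17, 5]]·[β₁, β₀]ᵀ = [-217, -20]ᵀ.
det = 135·5 − 17² = 386.
β₁ = ((-217)·5 − 17·(-20))/386 = -745/386; β₀ = (135·(-20) − 17·(-217))/386 = 989/386.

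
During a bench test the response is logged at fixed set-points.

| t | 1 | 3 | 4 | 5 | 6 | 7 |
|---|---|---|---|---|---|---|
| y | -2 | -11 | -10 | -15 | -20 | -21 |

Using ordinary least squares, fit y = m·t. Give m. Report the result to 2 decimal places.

m = -3.07

Normal-equation sums: Σt·t = 136.
For Aᵀy: Σt·y = -417.
m = (-417)/136 = -3.06618.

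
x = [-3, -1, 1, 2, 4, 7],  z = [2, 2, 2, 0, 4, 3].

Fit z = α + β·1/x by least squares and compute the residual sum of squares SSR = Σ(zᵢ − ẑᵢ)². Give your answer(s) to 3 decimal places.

Setting ∂/∂α … = 0 gives: 6·α + (47/84)·β = 13;  (47/84)·α + (17245/7056)·β = 16/21.
(Σ1 = 6, Σ1/x = 47/84, Σ1/x·1/x = 17245/7056, Σz = 13, Σ1/x·z = 16/21.)
Determinant 6·(17245/7056) − (47/84)² = 101261/7056.
α = (13·(17245/7056) − (47/84)·(16/21))/(101261/7056) = 221177/101261; β = (6·(16/21) − (47/84)·13)/(101261/7056) = -19068/101261.
Residuals: -25011/101261, -37723/101261, 413/101261, -211643/101261, 188634/101261, 85330/101261; SSR = 885884/101261.

SSR = 8.749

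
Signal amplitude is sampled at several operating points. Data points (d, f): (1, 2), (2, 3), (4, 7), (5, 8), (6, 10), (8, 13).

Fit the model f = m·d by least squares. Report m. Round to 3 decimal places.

m = 1.644

Compute the Gram sums: Σd·d = 146.
For Aᵀf: Σd·f = 240.
Hence m = 240 / 146 ≈ 1.64384.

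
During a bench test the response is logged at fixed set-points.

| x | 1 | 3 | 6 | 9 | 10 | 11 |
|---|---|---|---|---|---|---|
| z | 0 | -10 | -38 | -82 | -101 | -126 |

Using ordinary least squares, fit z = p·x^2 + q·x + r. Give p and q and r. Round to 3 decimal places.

p = -1.011, q = -0.215, r = 0.553

The normal equations are: 32580·p + 3304·q + 348·r = -33446;  3304·p + 348·q + 40·r = -3392;  348·p + 40·q + 6·r = -357.
Solving the 3×3 system (Gaussian elimination) gives p = -7571/7491, q = -537/2497, r = 8287/14982.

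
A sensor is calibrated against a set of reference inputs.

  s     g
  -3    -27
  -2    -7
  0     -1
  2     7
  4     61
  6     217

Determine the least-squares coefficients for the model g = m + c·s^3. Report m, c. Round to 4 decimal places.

Sums needed: Σ1 = 6, Σs^3 = 253, Σs^3·s^3 = 51609.
Moment sums: Σg = 250, Σs^3·g = 51617.
Eliminating c: 51609·(row 1) − 253·(row 2) gives 245645·m = 51609·250 − 253·51617 = -156851, so m = -156851/245645.
Then c = (51617 − 253·(-156851/245645))/51609 = 246452/245645.

m = -0.6385, c = 1.0033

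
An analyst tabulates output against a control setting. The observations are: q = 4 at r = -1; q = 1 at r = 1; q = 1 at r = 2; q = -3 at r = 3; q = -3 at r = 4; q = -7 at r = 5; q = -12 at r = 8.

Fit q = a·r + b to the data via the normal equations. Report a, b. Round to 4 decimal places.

Entries of MᵀM: Σr·r = 120, Σr = 22, Σ1 = 7.
For Mᵀq: Σr·q = -153, Σq = -19.
MᵀM·[a, b]ᵀ = Mᵀq becomes [[120, 22]; [22, 7]]·[a, b]ᵀ = [-153, -19]ᵀ.
Δ = 120·7 − 22² = 356.
a = ((-153)·7 − 22·(-19))/356 = -653/356; b = (120·(-19) − 22·(-153))/356 = 543/178.

a = -1.8343, b = 3.0506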